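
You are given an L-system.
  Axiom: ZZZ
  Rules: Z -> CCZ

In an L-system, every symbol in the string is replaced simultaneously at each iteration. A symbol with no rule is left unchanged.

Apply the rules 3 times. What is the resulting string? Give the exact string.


Answer: CCCCCCZCCCCCCZCCCCCCZ

Derivation:
Step 0: ZZZ
Step 1: CCZCCZCCZ
Step 2: CCCCZCCCCZCCCCZ
Step 3: CCCCCCZCCCCCCZCCCCCCZ


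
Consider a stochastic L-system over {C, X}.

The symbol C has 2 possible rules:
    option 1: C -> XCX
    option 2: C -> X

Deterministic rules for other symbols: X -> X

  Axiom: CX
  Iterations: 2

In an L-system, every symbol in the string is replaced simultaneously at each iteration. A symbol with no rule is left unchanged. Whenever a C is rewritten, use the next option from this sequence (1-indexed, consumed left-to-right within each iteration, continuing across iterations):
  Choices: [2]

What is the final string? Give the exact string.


Answer: XX

Derivation:
Step 0: CX
Step 1: XX  (used choices [2])
Step 2: XX  (used choices [])


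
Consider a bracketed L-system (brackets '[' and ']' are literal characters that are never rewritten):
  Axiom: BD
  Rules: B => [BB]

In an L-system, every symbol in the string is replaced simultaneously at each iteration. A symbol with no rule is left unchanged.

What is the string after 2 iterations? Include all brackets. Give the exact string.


Step 0: BD
Step 1: [BB]D
Step 2: [[BB][BB]]D

Answer: [[BB][BB]]D


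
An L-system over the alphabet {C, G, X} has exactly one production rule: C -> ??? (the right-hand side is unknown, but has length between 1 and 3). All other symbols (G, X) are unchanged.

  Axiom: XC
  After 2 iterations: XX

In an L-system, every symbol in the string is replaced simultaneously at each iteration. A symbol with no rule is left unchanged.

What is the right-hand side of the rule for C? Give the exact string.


Trying C -> X:
  Step 0: XC
  Step 1: XX
  Step 2: XX
Matches the given result.

Answer: X


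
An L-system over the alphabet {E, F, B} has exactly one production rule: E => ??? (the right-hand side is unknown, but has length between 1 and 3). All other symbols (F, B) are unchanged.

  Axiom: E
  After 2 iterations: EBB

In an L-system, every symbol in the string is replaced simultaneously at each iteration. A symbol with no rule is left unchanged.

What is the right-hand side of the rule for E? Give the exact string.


Trying E => EB:
  Step 0: E
  Step 1: EB
  Step 2: EBB
Matches the given result.

Answer: EB


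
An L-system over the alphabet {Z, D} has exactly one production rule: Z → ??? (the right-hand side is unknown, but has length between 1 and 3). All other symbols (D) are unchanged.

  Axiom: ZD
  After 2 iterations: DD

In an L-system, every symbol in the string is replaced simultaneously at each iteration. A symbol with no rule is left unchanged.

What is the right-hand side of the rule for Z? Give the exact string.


Trying Z → D:
  Step 0: ZD
  Step 1: DD
  Step 2: DD
Matches the given result.

Answer: D


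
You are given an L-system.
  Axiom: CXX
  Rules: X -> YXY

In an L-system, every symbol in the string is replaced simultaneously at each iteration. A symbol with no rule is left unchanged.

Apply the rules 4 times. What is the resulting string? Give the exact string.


Step 0: CXX
Step 1: CYXYYXY
Step 2: CYYXYYYYXYY
Step 3: CYYYXYYYYYYXYYY
Step 4: CYYYYXYYYYYYYYXYYYY

Answer: CYYYYXYYYYYYYYXYYYY


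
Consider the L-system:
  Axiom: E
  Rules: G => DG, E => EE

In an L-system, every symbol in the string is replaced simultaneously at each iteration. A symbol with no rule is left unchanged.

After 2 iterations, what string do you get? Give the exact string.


Answer: EEEE

Derivation:
Step 0: E
Step 1: EE
Step 2: EEEE


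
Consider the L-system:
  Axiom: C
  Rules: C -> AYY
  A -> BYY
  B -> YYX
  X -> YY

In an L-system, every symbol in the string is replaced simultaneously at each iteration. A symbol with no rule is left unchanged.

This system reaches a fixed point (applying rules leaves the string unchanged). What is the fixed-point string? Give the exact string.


Step 0: C
Step 1: AYY
Step 2: BYYYY
Step 3: YYXYYYY
Step 4: YYYYYYYY
Step 5: YYYYYYYY  (unchanged — fixed point at step 4)

Answer: YYYYYYYY


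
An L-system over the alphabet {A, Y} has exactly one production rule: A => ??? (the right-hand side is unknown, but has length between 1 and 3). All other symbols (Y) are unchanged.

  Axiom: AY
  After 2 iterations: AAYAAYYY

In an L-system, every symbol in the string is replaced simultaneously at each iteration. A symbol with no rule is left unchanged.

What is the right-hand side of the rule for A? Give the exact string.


Trying A => AAY:
  Step 0: AY
  Step 1: AAYY
  Step 2: AAYAAYYY
Matches the given result.

Answer: AAY


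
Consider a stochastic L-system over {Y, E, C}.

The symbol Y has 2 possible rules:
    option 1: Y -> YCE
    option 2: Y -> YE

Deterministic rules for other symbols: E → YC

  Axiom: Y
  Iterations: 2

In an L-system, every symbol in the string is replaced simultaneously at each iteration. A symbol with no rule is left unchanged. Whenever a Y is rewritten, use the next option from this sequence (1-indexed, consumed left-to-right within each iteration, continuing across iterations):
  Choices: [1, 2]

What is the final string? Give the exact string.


Answer: YECYC

Derivation:
Step 0: Y
Step 1: YCE  (used choices [1])
Step 2: YECYC  (used choices [2])


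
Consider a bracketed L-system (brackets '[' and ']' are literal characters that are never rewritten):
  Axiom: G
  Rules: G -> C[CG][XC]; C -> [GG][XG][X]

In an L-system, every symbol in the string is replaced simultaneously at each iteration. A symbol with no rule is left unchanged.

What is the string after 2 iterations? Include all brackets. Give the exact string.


Answer: [GG][XG][X][[GG][XG][X]C[CG][XC]][X[GG][XG][X]]

Derivation:
Step 0: G
Step 1: C[CG][XC]
Step 2: [GG][XG][X][[GG][XG][X]C[CG][XC]][X[GG][XG][X]]


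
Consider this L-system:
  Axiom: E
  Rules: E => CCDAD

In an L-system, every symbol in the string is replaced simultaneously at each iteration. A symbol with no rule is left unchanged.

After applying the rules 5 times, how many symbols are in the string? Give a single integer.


Answer: 5

Derivation:
Step 0: length = 1
Step 1: length = 5
Step 2: length = 5
Step 3: length = 5
Step 4: length = 5
Step 5: length = 5


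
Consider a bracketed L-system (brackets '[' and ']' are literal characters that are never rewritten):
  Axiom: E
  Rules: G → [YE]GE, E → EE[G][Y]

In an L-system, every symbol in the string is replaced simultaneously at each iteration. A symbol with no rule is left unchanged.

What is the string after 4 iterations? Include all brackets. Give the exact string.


Step 0: E
Step 1: EE[G][Y]
Step 2: EE[G][Y]EE[G][Y][[YE]GE][Y]
Step 3: EE[G][Y]EE[G][Y][[YE]GE][Y]EE[G][Y]EE[G][Y][[YE]GE][Y][[YEE[G][Y]][YE]GEEE[G][Y]][Y]
Step 4: EE[G][Y]EE[G][Y][[YE]GE][Y]EE[G][Y]EE[G][Y][[YE]GE][Y][[YEE[G][Y]][YE]GEEE[G][Y]][Y]EE[G][Y]EE[G][Y][[YE]GE][Y]EE[G][Y]EE[G][Y][[YE]GE][Y][[YEE[G][Y]][YE]GEEE[G][Y]][Y][[YEE[G][Y]EE[G][Y][[YE]GE][Y]][YEE[G][Y]][YE]GEEE[G][Y]EE[G][Y]EE[G][Y][[YE]GE][Y]][Y]

Answer: EE[G][Y]EE[G][Y][[YE]GE][Y]EE[G][Y]EE[G][Y][[YE]GE][Y][[YEE[G][Y]][YE]GEEE[G][Y]][Y]EE[G][Y]EE[G][Y][[YE]GE][Y]EE[G][Y]EE[G][Y][[YE]GE][Y][[YEE[G][Y]][YE]GEEE[G][Y]][Y][[YEE[G][Y]EE[G][Y][[YE]GE][Y]][YEE[G][Y]][YE]GEEE[G][Y]EE[G][Y]EE[G][Y][[YE]GE][Y]][Y]


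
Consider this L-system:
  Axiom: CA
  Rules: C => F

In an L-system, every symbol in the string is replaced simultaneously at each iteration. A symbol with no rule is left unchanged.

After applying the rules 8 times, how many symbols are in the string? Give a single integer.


Step 0: length = 2
Step 1: length = 2
Step 2: length = 2
Step 3: length = 2
Step 4: length = 2
Step 5: length = 2
Step 6: length = 2
Step 7: length = 2
Step 8: length = 2

Answer: 2


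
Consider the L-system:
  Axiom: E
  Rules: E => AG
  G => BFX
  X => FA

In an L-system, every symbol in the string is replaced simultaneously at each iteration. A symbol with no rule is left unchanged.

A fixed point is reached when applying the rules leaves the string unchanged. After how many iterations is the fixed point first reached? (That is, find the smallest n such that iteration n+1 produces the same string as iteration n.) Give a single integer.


Step 0: E
Step 1: AG
Step 2: ABFX
Step 3: ABFFA
Step 4: ABFFA  (unchanged — fixed point at step 3)

Answer: 3


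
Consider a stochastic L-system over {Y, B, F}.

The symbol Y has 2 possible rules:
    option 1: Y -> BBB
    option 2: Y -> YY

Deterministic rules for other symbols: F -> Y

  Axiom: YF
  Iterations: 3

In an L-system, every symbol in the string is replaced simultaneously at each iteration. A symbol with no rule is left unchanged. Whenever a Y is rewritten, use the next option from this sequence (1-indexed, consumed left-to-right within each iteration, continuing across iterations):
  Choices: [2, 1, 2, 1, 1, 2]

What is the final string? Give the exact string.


Answer: BBBBBBYYBBB

Derivation:
Step 0: YF
Step 1: YYY  (used choices [2])
Step 2: BBBYYBBB  (used choices [1, 2, 1])
Step 3: BBBBBBYYBBB  (used choices [1, 2])


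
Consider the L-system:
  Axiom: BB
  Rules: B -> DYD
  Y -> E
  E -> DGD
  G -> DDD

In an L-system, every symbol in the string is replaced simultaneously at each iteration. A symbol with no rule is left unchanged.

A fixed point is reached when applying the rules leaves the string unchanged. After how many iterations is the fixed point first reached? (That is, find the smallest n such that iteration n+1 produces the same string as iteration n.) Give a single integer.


Step 0: BB
Step 1: DYDDYD
Step 2: DEDDED
Step 3: DDGDDDDGDD
Step 4: DDDDDDDDDDDDDD
Step 5: DDDDDDDDDDDDDD  (unchanged — fixed point at step 4)

Answer: 4


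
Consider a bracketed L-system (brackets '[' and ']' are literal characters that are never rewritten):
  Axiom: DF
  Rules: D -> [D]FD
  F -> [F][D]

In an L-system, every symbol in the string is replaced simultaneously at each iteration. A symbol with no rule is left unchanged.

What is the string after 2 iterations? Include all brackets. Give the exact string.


Answer: [[D]FD][F][D][D]FD[[F][D]][[D]FD]

Derivation:
Step 0: DF
Step 1: [D]FD[F][D]
Step 2: [[D]FD][F][D][D]FD[[F][D]][[D]FD]


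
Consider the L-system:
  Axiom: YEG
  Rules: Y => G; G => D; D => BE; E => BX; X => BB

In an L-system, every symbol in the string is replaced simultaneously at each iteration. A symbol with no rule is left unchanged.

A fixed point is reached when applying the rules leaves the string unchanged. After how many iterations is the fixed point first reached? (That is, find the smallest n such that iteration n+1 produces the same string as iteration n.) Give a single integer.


Answer: 5

Derivation:
Step 0: YEG
Step 1: GBXD
Step 2: DBBBBE
Step 3: BEBBBBBX
Step 4: BBXBBBBBBB
Step 5: BBBBBBBBBBB
Step 6: BBBBBBBBBBB  (unchanged — fixed point at step 5)


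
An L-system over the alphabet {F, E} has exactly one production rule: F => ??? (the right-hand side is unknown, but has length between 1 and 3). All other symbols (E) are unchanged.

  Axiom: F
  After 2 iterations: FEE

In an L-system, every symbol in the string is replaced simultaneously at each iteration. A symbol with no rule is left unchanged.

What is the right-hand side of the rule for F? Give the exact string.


Answer: FE

Derivation:
Trying F => FE:
  Step 0: F
  Step 1: FE
  Step 2: FEE
Matches the given result.


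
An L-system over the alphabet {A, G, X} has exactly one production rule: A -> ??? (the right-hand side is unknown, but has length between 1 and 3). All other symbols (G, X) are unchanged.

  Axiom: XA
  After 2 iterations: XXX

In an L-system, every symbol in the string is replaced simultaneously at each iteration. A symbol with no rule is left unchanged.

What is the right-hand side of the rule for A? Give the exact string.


Trying A -> XX:
  Step 0: XA
  Step 1: XXX
  Step 2: XXX
Matches the given result.

Answer: XX


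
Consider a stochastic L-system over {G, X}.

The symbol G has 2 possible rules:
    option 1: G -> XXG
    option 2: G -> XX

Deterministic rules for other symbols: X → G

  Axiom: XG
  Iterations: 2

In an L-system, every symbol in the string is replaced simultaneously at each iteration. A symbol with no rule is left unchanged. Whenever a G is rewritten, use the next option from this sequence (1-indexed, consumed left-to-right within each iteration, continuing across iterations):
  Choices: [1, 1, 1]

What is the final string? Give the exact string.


Step 0: XG
Step 1: GXXG  (used choices [1])
Step 2: XXGGGXXG  (used choices [1, 1])

Answer: XXGGGXXG


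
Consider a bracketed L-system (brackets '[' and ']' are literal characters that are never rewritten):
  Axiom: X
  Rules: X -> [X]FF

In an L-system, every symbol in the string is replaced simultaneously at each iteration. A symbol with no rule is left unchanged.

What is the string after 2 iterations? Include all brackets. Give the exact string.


Answer: [[X]FF]FF

Derivation:
Step 0: X
Step 1: [X]FF
Step 2: [[X]FF]FF


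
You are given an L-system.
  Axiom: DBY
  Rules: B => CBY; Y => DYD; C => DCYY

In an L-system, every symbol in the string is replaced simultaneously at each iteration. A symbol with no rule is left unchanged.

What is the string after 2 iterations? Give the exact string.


Answer: DDCYYCBYDYDDDYDD

Derivation:
Step 0: DBY
Step 1: DCBYDYD
Step 2: DDCYYCBYDYDDDYDD


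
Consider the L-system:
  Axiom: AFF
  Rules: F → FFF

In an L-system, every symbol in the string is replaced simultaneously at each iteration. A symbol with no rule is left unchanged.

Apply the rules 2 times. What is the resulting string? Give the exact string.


Step 0: AFF
Step 1: AFFFFFF
Step 2: AFFFFFFFFFFFFFFFFFF

Answer: AFFFFFFFFFFFFFFFFFF


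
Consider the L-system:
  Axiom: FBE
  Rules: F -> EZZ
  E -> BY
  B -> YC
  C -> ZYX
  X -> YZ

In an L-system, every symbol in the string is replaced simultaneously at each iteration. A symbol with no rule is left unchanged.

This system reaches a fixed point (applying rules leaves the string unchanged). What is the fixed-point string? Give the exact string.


Step 0: FBE
Step 1: EZZYCBY
Step 2: BYZZYZYXYCY
Step 3: YCYZZYZYYZYZYXY
Step 4: YZYXYZZYZYYZYZYYZY
Step 5: YZYYZYZZYZYYZYZYYZY
Step 6: YZYYZYZZYZYYZYZYYZY  (unchanged — fixed point at step 5)

Answer: YZYYZYZZYZYYZYZYYZY


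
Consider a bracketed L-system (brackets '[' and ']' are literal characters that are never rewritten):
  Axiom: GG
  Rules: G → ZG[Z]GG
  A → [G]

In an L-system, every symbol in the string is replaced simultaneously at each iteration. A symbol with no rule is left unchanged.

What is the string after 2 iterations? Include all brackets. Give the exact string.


Step 0: GG
Step 1: ZG[Z]GGZG[Z]GG
Step 2: ZZG[Z]GG[Z]ZG[Z]GGZG[Z]GGZZG[Z]GG[Z]ZG[Z]GGZG[Z]GG

Answer: ZZG[Z]GG[Z]ZG[Z]GGZG[Z]GGZZG[Z]GG[Z]ZG[Z]GGZG[Z]GG


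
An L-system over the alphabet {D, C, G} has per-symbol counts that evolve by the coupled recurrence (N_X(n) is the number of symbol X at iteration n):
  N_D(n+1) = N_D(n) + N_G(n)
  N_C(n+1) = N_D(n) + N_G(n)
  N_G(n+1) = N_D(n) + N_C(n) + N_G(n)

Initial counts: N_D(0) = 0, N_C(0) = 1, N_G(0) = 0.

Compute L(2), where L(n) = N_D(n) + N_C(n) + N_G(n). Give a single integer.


Answer: 3

Derivation:
Step 0: N_D=0, N_C=1, N_G=0, L=1
Step 1: N_D=0, N_C=0, N_G=1, L=1
Step 2: N_D=1, N_C=1, N_G=1, L=3


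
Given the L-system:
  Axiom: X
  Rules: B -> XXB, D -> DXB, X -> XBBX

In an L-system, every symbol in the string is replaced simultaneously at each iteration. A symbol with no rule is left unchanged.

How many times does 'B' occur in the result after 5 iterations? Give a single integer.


Answer: 278

Derivation:
Step 0: X  (0 'B')
Step 1: XBBX  (2 'B')
Step 2: XBBXXXBXXBXBBX  (6 'B')
Step 3: XBBXXXBXXBXBBXXBBXXBBXXXBXBBXXBBXXXBXBBXXXBXXBXBBX  (22 'B')
Step 4: XBBXXXBXXBXBBXXBBXXBBXXXBXBBXXBBXXXBXBBXXXBXXBXBBXXBBXXXBXXBXBBXXBBXXXBXXBXBBXXBBXXBBXXXBXBBXXXBXXBXBBXXBBXXXBXXBXBBXXBBXXBBXXXBXBBXXXBXXBXBBXXBBXXBBXXXBXBBXXBBXXXBXBBXXXBXXBXBBX  (78 'B')
Step 5: XBBXXXBXXBXBBXXBBXXBBXXXBXBBXXBBXXXBXBBXXXBXXBXBBXXBBXXXBXXBXBBXXBBXXXBXXBXBBXXBBXXBBXXXBXBBXXXBXXBXBBXXBBXXXBXXBXBBXXBBXXBBXXXBXBBXXXBXXBXBBXXBBXXBBXXXBXBBXXBBXXXBXBBXXXBXXBXBBXXBBXXXBXXBXBBXXBBXXBBXXXBXBBXXBBXXXBXBBXXXBXXBXBBXXBBXXXBXXBXBBXXBBXXBBXXXBXBBXXBBXXXBXBBXXXBXXBXBBXXBBXXXBXXBXBBXXBBXXXBXXBXBBXXBBXXBBXXXBXBBXXXBXXBXBBXXBBXXBBXXXBXBBXXBBXXXBXBBXXXBXXBXBBXXBBXXXBXXBXBBXXBBXXBBXXXBXBBXXBBXXXBXBBXXXBXXBXBBXXBBXXXBXXBXBBXXBBXXXBXXBXBBXXBBXXBBXXXBXBBXXXBXXBXBBXXBBXXBBXXXBXBBXXBBXXXBXBBXXXBXXBXBBXXBBXXXBXXBXBBXXBBXXXBXXBXBBXXBBXXBBXXXBXBBXXXBXXBXBBXXBBXXXBXXBXBBXXBBXXBBXXXBXBBXXXBXXBXBBXXBBXXBBXXXBXBBXXBBXXXBXBBXXXBXXBXBBX  (278 'B')


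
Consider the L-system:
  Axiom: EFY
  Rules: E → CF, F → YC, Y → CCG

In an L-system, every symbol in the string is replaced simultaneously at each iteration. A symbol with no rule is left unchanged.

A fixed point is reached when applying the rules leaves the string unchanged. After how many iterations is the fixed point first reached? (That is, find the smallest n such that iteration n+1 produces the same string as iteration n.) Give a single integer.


Answer: 3

Derivation:
Step 0: EFY
Step 1: CFYCCCG
Step 2: CYCCCGCCCG
Step 3: CCCGCCCGCCCG
Step 4: CCCGCCCGCCCG  (unchanged — fixed point at step 3)


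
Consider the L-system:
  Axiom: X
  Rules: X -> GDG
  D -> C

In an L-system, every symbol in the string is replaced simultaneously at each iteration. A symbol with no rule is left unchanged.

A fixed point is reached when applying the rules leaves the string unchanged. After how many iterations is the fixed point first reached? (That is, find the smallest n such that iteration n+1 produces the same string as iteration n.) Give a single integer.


Step 0: X
Step 1: GDG
Step 2: GCG
Step 3: GCG  (unchanged — fixed point at step 2)

Answer: 2


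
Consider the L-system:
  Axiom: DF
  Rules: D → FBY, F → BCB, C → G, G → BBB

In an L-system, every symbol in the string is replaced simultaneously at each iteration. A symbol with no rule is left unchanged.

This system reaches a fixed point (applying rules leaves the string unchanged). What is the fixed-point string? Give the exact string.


Step 0: DF
Step 1: FBYBCB
Step 2: BCBBYBGB
Step 3: BGBBYBBBBB
Step 4: BBBBBBYBBBBB
Step 5: BBBBBBYBBBBB  (unchanged — fixed point at step 4)

Answer: BBBBBBYBBBBB


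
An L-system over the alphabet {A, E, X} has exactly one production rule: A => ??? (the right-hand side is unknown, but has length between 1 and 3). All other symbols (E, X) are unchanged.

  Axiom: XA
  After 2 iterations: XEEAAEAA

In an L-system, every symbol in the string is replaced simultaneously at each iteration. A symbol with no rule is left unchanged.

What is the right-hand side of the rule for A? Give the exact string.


Trying A => EAA:
  Step 0: XA
  Step 1: XEAA
  Step 2: XEEAAEAA
Matches the given result.

Answer: EAA


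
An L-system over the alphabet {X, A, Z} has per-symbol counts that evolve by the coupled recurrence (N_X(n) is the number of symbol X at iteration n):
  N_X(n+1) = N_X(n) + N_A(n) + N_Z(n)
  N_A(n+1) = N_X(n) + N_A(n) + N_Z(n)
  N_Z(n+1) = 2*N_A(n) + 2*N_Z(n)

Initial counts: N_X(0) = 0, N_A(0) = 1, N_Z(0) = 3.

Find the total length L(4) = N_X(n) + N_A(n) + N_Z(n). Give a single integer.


Answer: 656

Derivation:
Step 0: N_X=0, N_A=1, N_Z=3, L=4
Step 1: N_X=4, N_A=4, N_Z=8, L=16
Step 2: N_X=16, N_A=16, N_Z=24, L=56
Step 3: N_X=56, N_A=56, N_Z=80, L=192
Step 4: N_X=192, N_A=192, N_Z=272, L=656


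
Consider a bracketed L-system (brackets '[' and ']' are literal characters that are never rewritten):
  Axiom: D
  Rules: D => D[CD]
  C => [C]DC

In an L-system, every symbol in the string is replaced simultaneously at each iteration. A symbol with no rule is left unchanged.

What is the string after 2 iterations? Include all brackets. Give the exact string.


Step 0: D
Step 1: D[CD]
Step 2: D[CD][[C]DCD[CD]]

Answer: D[CD][[C]DCD[CD]]


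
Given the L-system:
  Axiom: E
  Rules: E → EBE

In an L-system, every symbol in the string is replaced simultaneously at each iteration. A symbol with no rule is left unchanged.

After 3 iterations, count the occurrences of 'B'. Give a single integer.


Step 0: E  (0 'B')
Step 1: EBE  (1 'B')
Step 2: EBEBEBE  (3 'B')
Step 3: EBEBEBEBEBEBEBE  (7 'B')

Answer: 7


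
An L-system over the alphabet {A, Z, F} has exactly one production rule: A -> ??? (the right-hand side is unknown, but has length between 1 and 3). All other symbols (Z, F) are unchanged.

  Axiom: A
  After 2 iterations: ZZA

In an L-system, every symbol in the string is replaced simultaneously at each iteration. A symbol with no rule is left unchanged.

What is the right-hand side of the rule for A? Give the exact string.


Trying A -> ZA:
  Step 0: A
  Step 1: ZA
  Step 2: ZZA
Matches the given result.

Answer: ZA


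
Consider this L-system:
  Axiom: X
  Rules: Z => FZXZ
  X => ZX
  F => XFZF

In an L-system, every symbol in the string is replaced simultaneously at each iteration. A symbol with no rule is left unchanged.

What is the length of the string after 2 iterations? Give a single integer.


Answer: 6

Derivation:
Step 0: length = 1
Step 1: length = 2
Step 2: length = 6


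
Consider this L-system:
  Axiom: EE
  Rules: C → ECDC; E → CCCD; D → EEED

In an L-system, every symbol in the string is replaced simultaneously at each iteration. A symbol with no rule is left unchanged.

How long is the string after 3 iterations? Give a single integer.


Step 0: length = 2
Step 1: length = 8
Step 2: length = 32
Step 3: length = 128

Answer: 128


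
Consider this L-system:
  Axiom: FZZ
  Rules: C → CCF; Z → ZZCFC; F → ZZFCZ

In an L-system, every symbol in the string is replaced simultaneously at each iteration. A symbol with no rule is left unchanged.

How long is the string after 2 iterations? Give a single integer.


Answer: 65

Derivation:
Step 0: length = 3
Step 1: length = 15
Step 2: length = 65


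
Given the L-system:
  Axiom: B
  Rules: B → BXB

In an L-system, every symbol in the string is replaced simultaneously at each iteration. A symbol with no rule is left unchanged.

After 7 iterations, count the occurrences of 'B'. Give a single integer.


Answer: 128

Derivation:
Step 0: B  (1 'B')
Step 1: BXB  (2 'B')
Step 2: BXBXBXB  (4 'B')
Step 3: BXBXBXBXBXBXBXB  (8 'B')
Step 4: BXBXBXBXBXBXBXBXBXBXBXBXBXBXBXB  (16 'B')
Step 5: BXBXBXBXBXBXBXBXBXBXBXBXBXBXBXBXBXBXBXBXBXBXBXBXBXBXBXBXBXBXBXB  (32 'B')
Step 6: BXBXBXBXBXBXBXBXBXBXBXBXBXBXBXBXBXBXBXBXBXBXBXBXBXBXBXBXBXBXBXBXBXBXBXBXBXBXBXBXBXBXBXBXBXBXBXBXBXBXBXBXBXBXBXBXBXBXBXBXBXBXBXB  (64 'B')
Step 7: BXBXBXBXBXBXBXBXBXBXBXBXBXBXBXBXBXBXBXBXBXBXBXBXBXBXBXBXBXBXBXBXBXBXBXBXBXBXBXBXBXBXBXBXBXBXBXBXBXBXBXBXBXBXBXBXBXBXBXBXBXBXBXBXBXBXBXBXBXBXBXBXBXBXBXBXBXBXBXBXBXBXBXBXBXBXBXBXBXBXBXBXBXBXBXBXBXBXBXBXBXBXBXBXBXBXBXBXBXBXBXBXBXBXBXBXBXBXBXBXBXBXBXBXBXBXBXB  (128 'B')


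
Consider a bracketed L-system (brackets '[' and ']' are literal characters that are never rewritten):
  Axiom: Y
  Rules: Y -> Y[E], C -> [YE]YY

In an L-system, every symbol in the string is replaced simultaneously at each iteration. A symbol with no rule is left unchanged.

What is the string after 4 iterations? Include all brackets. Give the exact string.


Step 0: Y
Step 1: Y[E]
Step 2: Y[E][E]
Step 3: Y[E][E][E]
Step 4: Y[E][E][E][E]

Answer: Y[E][E][E][E]


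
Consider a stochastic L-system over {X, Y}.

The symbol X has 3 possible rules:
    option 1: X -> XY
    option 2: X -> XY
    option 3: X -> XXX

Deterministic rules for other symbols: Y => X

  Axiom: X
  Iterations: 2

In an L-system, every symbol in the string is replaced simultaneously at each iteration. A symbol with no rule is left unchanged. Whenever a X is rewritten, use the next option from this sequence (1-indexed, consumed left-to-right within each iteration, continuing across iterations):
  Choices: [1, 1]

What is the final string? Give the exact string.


Step 0: X
Step 1: XY  (used choices [1])
Step 2: XYX  (used choices [1])

Answer: XYX


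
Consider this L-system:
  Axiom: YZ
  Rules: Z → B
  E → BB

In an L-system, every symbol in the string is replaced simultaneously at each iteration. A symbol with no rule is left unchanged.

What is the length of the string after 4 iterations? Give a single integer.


Step 0: length = 2
Step 1: length = 2
Step 2: length = 2
Step 3: length = 2
Step 4: length = 2

Answer: 2


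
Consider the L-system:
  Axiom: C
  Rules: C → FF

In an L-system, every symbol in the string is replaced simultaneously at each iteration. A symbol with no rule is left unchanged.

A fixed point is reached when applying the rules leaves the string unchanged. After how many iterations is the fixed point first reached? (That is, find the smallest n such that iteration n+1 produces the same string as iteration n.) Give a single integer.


Step 0: C
Step 1: FF
Step 2: FF  (unchanged — fixed point at step 1)

Answer: 1


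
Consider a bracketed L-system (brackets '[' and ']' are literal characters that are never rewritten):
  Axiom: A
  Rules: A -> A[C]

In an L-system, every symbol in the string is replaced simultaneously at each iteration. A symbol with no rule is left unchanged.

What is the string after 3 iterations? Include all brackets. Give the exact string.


Answer: A[C][C][C]

Derivation:
Step 0: A
Step 1: A[C]
Step 2: A[C][C]
Step 3: A[C][C][C]


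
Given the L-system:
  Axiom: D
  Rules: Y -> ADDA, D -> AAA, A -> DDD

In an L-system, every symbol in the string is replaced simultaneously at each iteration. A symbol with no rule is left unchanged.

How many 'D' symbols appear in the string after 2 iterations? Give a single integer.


Step 0: D  (1 'D')
Step 1: AAA  (0 'D')
Step 2: DDDDDDDDD  (9 'D')

Answer: 9


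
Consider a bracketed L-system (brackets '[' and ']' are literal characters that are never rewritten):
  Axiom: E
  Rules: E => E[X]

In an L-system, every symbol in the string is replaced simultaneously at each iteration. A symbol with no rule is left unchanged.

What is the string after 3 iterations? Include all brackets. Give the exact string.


Step 0: E
Step 1: E[X]
Step 2: E[X][X]
Step 3: E[X][X][X]

Answer: E[X][X][X]


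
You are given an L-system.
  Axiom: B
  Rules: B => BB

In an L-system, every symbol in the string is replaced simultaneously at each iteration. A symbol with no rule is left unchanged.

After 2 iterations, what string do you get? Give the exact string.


Answer: BBBB

Derivation:
Step 0: B
Step 1: BB
Step 2: BBBB


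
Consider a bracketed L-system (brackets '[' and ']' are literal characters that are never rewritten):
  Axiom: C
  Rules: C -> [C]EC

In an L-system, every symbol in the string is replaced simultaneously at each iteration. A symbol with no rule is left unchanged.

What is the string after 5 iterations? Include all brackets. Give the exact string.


Step 0: C
Step 1: [C]EC
Step 2: [[C]EC]E[C]EC
Step 3: [[[C]EC]E[C]EC]E[[C]EC]E[C]EC
Step 4: [[[[C]EC]E[C]EC]E[[C]EC]E[C]EC]E[[[C]EC]E[C]EC]E[[C]EC]E[C]EC
Step 5: [[[[[C]EC]E[C]EC]E[[C]EC]E[C]EC]E[[[C]EC]E[C]EC]E[[C]EC]E[C]EC]E[[[[C]EC]E[C]EC]E[[C]EC]E[C]EC]E[[[C]EC]E[C]EC]E[[C]EC]E[C]EC

Answer: [[[[[C]EC]E[C]EC]E[[C]EC]E[C]EC]E[[[C]EC]E[C]EC]E[[C]EC]E[C]EC]E[[[[C]EC]E[C]EC]E[[C]EC]E[C]EC]E[[[C]EC]E[C]EC]E[[C]EC]E[C]EC


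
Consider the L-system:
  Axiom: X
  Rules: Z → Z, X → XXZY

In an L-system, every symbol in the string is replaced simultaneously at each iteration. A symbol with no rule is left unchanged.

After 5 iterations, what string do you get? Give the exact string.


Answer: XXZYXXZYZYXXZYXXZYZYZYXXZYXXZYZYXXZYXXZYZYZYZYXXZYXXZYZYXXZYXXZYZYZYXXZYXXZYZYXXZYXXZYZYZYZYZY

Derivation:
Step 0: X
Step 1: XXZY
Step 2: XXZYXXZYZY
Step 3: XXZYXXZYZYXXZYXXZYZYZY
Step 4: XXZYXXZYZYXXZYXXZYZYZYXXZYXXZYZYXXZYXXZYZYZYZY
Step 5: XXZYXXZYZYXXZYXXZYZYZYXXZYXXZYZYXXZYXXZYZYZYZYXXZYXXZYZYXXZYXXZYZYZYXXZYXXZYZYXXZYXXZYZYZYZYZY


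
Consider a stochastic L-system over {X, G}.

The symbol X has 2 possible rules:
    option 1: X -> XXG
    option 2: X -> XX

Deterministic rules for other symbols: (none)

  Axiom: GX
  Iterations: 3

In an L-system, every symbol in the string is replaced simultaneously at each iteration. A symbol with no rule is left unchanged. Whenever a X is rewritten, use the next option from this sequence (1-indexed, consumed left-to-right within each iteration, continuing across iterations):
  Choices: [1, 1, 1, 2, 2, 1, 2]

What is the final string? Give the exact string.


Answer: GXXXXGXXGXXGG

Derivation:
Step 0: GX
Step 1: GXXG  (used choices [1])
Step 2: GXXGXXGG  (used choices [1, 1])
Step 3: GXXXXGXXGXXGG  (used choices [2, 2, 1, 2])


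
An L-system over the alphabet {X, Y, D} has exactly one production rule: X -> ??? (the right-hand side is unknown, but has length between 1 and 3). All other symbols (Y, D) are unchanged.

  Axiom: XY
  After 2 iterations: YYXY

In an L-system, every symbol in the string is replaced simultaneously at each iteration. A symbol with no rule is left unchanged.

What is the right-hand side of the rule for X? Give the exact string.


Answer: YX

Derivation:
Trying X -> YX:
  Step 0: XY
  Step 1: YXY
  Step 2: YYXY
Matches the given result.


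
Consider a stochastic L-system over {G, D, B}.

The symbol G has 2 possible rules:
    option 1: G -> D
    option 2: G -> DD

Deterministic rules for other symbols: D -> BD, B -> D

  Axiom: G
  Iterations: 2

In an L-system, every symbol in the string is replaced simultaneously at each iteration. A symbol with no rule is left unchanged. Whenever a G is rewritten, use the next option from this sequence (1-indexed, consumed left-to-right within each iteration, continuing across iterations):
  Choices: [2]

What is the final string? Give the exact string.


Answer: BDBD

Derivation:
Step 0: G
Step 1: DD  (used choices [2])
Step 2: BDBD  (used choices [])


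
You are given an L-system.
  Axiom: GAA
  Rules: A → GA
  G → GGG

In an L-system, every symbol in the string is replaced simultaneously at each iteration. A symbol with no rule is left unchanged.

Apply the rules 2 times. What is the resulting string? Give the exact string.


Step 0: GAA
Step 1: GGGGAGA
Step 2: GGGGGGGGGGGGGAGGGGA

Answer: GGGGGGGGGGGGGAGGGGA


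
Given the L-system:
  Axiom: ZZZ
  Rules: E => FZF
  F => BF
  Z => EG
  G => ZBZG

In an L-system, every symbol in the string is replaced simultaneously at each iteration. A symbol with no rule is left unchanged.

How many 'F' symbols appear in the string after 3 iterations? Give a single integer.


Step 0: ZZZ  (0 'F')
Step 1: EGEGEG  (0 'F')
Step 2: FZFZBZGFZFZBZGFZFZBZG  (6 'F')
Step 3: BFEGBFEGBEGZBZGBFEGBFEGBEGZBZGBFEGBFEGBEGZBZG  (6 'F')

Answer: 6


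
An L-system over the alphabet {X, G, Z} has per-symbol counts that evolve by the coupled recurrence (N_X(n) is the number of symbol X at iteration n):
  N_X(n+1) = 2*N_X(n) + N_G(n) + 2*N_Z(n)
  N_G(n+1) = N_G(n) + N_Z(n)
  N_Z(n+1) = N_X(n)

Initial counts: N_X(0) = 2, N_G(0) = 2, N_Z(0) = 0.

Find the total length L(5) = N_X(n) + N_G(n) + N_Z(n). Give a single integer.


Answer: 662

Derivation:
Step 0: N_X=2, N_G=2, N_Z=0, L=4
Step 1: N_X=6, N_G=2, N_Z=2, L=10
Step 2: N_X=18, N_G=4, N_Z=6, L=28
Step 3: N_X=52, N_G=10, N_Z=18, L=80
Step 4: N_X=150, N_G=28, N_Z=52, L=230
Step 5: N_X=432, N_G=80, N_Z=150, L=662


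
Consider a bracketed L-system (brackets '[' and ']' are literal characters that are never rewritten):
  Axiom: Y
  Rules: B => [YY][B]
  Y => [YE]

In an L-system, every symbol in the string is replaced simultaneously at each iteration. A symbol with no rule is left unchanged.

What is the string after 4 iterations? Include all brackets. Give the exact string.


Step 0: Y
Step 1: [YE]
Step 2: [[YE]E]
Step 3: [[[YE]E]E]
Step 4: [[[[YE]E]E]E]

Answer: [[[[YE]E]E]E]


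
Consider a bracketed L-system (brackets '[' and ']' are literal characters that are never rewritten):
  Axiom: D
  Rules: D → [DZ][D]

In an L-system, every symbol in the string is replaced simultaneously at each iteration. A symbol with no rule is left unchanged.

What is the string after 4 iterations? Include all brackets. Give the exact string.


Answer: [[[[DZ][D]Z][[DZ][D]]Z][[[DZ][D]Z][[DZ][D]]]Z][[[[DZ][D]Z][[DZ][D]]Z][[[DZ][D]Z][[DZ][D]]]]

Derivation:
Step 0: D
Step 1: [DZ][D]
Step 2: [[DZ][D]Z][[DZ][D]]
Step 3: [[[DZ][D]Z][[DZ][D]]Z][[[DZ][D]Z][[DZ][D]]]
Step 4: [[[[DZ][D]Z][[DZ][D]]Z][[[DZ][D]Z][[DZ][D]]]Z][[[[DZ][D]Z][[DZ][D]]Z][[[DZ][D]Z][[DZ][D]]]]


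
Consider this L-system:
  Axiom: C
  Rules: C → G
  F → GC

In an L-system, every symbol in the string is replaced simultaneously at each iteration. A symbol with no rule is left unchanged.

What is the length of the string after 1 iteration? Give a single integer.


Answer: 1

Derivation:
Step 0: length = 1
Step 1: length = 1


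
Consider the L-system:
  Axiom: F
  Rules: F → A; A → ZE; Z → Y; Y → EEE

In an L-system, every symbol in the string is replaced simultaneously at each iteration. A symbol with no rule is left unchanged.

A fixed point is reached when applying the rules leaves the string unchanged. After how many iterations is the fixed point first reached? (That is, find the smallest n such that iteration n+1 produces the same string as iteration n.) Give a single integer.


Step 0: F
Step 1: A
Step 2: ZE
Step 3: YE
Step 4: EEEE
Step 5: EEEE  (unchanged — fixed point at step 4)

Answer: 4


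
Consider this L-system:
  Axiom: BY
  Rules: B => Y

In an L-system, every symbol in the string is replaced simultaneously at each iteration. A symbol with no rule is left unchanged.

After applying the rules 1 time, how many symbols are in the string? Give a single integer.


Step 0: length = 2
Step 1: length = 2

Answer: 2


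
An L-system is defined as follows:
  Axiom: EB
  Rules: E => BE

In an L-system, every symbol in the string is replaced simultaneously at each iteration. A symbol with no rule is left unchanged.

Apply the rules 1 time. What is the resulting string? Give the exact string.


Step 0: EB
Step 1: BEB

Answer: BEB


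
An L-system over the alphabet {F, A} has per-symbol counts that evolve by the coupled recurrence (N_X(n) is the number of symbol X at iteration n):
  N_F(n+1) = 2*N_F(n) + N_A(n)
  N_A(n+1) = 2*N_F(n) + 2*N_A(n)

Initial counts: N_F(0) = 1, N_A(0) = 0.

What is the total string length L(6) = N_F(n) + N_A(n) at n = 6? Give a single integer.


Answer: 1912

Derivation:
Step 0: N_F=1, N_A=0, L=1
Step 1: N_F=2, N_A=2, L=4
Step 2: N_F=6, N_A=8, L=14
Step 3: N_F=20, N_A=28, L=48
Step 4: N_F=68, N_A=96, L=164
Step 5: N_F=232, N_A=328, L=560
Step 6: N_F=792, N_A=1120, L=1912


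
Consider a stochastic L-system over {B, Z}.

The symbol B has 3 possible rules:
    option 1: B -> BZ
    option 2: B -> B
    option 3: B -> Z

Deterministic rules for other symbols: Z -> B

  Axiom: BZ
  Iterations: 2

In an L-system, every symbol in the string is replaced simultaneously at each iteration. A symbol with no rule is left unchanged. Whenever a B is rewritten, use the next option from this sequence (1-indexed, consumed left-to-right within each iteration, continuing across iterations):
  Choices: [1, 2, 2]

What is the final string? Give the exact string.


Step 0: BZ
Step 1: BZB  (used choices [1])
Step 2: BBB  (used choices [2, 2])

Answer: BBB


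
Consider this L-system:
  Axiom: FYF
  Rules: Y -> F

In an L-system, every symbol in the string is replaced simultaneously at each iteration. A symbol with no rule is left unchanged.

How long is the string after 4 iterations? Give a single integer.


Step 0: length = 3
Step 1: length = 3
Step 2: length = 3
Step 3: length = 3
Step 4: length = 3

Answer: 3


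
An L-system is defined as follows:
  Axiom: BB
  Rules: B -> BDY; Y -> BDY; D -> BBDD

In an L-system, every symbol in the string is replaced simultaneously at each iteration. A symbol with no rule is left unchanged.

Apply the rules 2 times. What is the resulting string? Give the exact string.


Answer: BDYBBDDBDYBDYBBDDBDY

Derivation:
Step 0: BB
Step 1: BDYBDY
Step 2: BDYBBDDBDYBDYBBDDBDY


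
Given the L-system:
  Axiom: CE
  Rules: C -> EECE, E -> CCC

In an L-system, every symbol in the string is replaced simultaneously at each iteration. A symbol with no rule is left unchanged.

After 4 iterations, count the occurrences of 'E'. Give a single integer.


Answer: 147

Derivation:
Step 0: CE  (1 'E')
Step 1: EECECCC  (3 'E')
Step 2: CCCCCCEECECCCEECEEECEEECE  (12 'E')
Step 3: EECEEECEEECEEECEEECEEECECCCCCCEECECCCEECEEECEEECECCCCCCEECECCCCCCCCCEECECCCCCCCCCEECECCC  (39 'E')
Step 4: CCCCCCEECECCCCCCCCCEECECCCCCCCCCEECECCCCCCCCCEECECCCCCCCCCEECECCCCCCCCCEECECCCEECEEECEEECEEECEEECEEECECCCCCCEECECCCEECEEECEEECECCCCCCEECECCCCCCCCCEECECCCCCCCCCEECECCCEECEEECEEECEEECEEECEEECECCCCCCEECECCCEECEEECEEECEEECEEECEEECEEECEEECEEECECCCCCCEECECCCEECEEECEEECEEECEEECEEECEEECEEECEEECECCCCCCEECECCCEECEEECEEECE  (147 'E')


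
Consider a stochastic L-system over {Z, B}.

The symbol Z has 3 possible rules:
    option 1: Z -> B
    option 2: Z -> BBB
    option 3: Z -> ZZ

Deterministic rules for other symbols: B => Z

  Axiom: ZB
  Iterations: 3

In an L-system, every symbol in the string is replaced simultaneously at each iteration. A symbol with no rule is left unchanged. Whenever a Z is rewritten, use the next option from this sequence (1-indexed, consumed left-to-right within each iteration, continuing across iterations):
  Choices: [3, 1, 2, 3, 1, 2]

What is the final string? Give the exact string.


Answer: ZZZZBBBB

Derivation:
Step 0: ZB
Step 1: ZZZ  (used choices [3])
Step 2: BBBBZZ  (used choices [1, 2, 3])
Step 3: ZZZZBBBB  (used choices [1, 2])


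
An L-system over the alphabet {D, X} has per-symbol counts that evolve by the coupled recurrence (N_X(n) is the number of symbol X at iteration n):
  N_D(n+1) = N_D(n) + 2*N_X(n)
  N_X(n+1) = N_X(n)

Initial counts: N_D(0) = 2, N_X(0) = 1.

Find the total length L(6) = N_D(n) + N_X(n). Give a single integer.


Answer: 15

Derivation:
Step 0: N_D=2, N_X=1, L=3
Step 1: N_D=4, N_X=1, L=5
Step 2: N_D=6, N_X=1, L=7
Step 3: N_D=8, N_X=1, L=9
Step 4: N_D=10, N_X=1, L=11
Step 5: N_D=12, N_X=1, L=13
Step 6: N_D=14, N_X=1, L=15


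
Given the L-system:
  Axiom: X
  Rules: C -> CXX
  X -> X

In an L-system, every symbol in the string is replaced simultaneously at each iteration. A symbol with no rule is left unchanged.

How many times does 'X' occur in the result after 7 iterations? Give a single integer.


Step 0: X  (1 'X')
Step 1: X  (1 'X')
Step 2: X  (1 'X')
Step 3: X  (1 'X')
Step 4: X  (1 'X')
Step 5: X  (1 'X')
Step 6: X  (1 'X')
Step 7: X  (1 'X')

Answer: 1


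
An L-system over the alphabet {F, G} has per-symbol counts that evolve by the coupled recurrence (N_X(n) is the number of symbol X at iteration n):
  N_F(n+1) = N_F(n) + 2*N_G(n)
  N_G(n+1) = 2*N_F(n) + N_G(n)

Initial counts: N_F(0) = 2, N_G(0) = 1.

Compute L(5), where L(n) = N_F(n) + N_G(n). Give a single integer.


Step 0: N_F=2, N_G=1, L=3
Step 1: N_F=4, N_G=5, L=9
Step 2: N_F=14, N_G=13, L=27
Step 3: N_F=40, N_G=41, L=81
Step 4: N_F=122, N_G=121, L=243
Step 5: N_F=364, N_G=365, L=729

Answer: 729


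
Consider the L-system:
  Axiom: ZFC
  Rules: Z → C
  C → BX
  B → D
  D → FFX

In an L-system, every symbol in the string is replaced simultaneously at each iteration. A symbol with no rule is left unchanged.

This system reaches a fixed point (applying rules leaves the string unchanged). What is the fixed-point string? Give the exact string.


Step 0: ZFC
Step 1: CFBX
Step 2: BXFDX
Step 3: DXFFFXX
Step 4: FFXXFFFXX
Step 5: FFXXFFFXX  (unchanged — fixed point at step 4)

Answer: FFXXFFFXX


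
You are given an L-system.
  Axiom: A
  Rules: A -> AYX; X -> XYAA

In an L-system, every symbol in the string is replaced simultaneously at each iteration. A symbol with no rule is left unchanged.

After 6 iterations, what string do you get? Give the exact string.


Step 0: A
Step 1: AYX
Step 2: AYXYXYAA
Step 3: AYXYXYAAYXYAAYAYXAYX
Step 4: AYXYXYAAYXYAAYAYXAYXYXYAAYAYXAYXYAYXYXYAAAYXYXYAA
Step 5: AYXYXYAAYXYAAYAYXAYXYXYAAYAYXAYXYAYXYXYAAAYXYXYAAYXYAAYAYXAYXYAYXYXYAAAYXYXYAAYAYXYXYAAYXYAAYAYXAYXAYXYXYAAYXYAAYAYXAYX
Step 6: AYXYXYAAYXYAAYAYXAYXYXYAAYAYXAYXYAYXYXYAAAYXYXYAAYXYAAYAYXAYXYAYXYXYAAAYXYXYAAYAYXYXYAAYXYAAYAYXAYXAYXYXYAAYXYAAYAYXAYXYXYAAYAYXAYXYAYXYXYAAAYXYXYAAYAYXYXYAAYXYAAYAYXAYXAYXYXYAAYXYAAYAYXAYXYAYXYXYAAYXYAAYAYXAYXYXYAAYAYXAYXYAYXYXYAAAYXYXYAAAYXYXYAAYXYAAYAYXAYXYXYAAYAYXAYXYAYXYXYAAAYXYXYAA

Answer: AYXYXYAAYXYAAYAYXAYXYXYAAYAYXAYXYAYXYXYAAAYXYXYAAYXYAAYAYXAYXYAYXYXYAAAYXYXYAAYAYXYXYAAYXYAAYAYXAYXAYXYXYAAYXYAAYAYXAYXYXYAAYAYXAYXYAYXYXYAAAYXYXYAAYAYXYXYAAYXYAAYAYXAYXAYXYXYAAYXYAAYAYXAYXYAYXYXYAAYXYAAYAYXAYXYXYAAYAYXAYXYAYXYXYAAAYXYXYAAAYXYXYAAYXYAAYAYXAYXYXYAAYAYXAYXYAYXYXYAAAYXYXYAA
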